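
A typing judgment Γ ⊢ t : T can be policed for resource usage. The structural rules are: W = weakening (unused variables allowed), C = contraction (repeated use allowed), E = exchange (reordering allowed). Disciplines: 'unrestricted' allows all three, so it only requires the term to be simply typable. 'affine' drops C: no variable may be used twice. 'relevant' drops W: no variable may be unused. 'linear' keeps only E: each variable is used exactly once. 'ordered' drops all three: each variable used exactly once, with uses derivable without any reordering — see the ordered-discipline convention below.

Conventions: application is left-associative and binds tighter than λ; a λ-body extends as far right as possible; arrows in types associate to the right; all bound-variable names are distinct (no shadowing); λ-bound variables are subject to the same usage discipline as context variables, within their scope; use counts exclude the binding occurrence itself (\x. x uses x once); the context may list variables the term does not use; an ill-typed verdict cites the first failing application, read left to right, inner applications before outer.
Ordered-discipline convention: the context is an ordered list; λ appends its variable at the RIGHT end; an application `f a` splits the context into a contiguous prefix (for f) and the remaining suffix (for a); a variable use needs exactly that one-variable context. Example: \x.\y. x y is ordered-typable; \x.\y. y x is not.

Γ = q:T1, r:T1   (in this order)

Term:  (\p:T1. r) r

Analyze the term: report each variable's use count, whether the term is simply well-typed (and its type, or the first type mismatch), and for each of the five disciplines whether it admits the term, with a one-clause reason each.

usage: q: 0×, r: 2×, p (bound): 0×
order of uses: r, r
typing: well-typed — term : T1
ordered ✗ (needs contraction — r ×2; unused: q, p — weakening required)
linear ✗ (needs contraction — r ×2; unused: q, p — weakening required)
affine ✗ (needs contraction — r ×2)
relevant ✗ (unused: q, p — weakening required)
unrestricted ✓ (simply typable at T1; W, C, E all held)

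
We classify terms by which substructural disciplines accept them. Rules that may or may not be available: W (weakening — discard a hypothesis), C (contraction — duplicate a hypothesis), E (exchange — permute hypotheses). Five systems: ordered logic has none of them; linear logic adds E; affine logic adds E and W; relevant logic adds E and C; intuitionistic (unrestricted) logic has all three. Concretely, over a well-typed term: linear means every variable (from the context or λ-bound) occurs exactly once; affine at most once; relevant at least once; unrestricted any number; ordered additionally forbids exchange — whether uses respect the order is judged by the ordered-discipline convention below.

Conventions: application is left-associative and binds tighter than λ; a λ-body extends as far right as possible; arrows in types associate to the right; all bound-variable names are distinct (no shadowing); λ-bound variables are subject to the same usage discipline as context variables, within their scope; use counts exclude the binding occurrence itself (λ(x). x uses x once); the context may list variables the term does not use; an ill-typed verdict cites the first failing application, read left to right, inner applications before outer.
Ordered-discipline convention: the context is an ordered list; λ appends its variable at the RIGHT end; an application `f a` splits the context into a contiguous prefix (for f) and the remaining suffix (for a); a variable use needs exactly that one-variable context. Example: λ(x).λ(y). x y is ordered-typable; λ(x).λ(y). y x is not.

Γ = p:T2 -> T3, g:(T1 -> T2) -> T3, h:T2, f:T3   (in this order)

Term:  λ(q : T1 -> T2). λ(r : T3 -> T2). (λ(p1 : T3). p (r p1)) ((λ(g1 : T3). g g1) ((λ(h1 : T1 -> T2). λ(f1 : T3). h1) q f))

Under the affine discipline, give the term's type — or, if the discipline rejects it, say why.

not well-typed under affine — the type mismatch rejects it
usage: p: 1×; g: 1×; h: 0×; f: 1×; q [bound]: 1×; r [bound]: 1×; p1 [bound]: 1×; g1 [bound]: 1×; h1 [bound]: 1×; f1 [bound]: 0×
left-to-right use order: p, r, p1, g, g1, h1, q, f
typing: ill-typed: a function awaiting T1 -> T2 gets T3
all disciplines: ordered ✗ | linear ✗ | affine ✗ | relevant ✗ | unrestricted ✗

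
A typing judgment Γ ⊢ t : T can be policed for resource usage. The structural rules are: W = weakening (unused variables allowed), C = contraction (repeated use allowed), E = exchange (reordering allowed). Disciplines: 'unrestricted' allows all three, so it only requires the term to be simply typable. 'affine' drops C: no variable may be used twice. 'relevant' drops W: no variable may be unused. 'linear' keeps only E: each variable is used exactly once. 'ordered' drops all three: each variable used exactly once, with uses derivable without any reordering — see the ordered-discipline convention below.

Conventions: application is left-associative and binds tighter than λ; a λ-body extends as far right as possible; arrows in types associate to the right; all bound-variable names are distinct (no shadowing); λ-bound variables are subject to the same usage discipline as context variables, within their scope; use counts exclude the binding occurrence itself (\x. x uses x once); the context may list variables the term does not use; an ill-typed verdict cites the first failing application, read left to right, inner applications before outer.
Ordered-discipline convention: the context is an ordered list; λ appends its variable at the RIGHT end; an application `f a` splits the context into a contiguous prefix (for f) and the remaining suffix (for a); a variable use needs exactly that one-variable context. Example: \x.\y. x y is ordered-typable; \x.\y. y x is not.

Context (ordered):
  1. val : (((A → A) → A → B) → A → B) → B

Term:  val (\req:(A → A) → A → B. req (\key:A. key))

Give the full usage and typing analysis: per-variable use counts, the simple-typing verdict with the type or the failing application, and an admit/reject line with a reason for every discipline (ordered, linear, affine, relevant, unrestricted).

counts: val: 1; req (λ-bound): 1; key (λ-bound): 1
order of uses: val, req, key
typing: the term checks, with type B
ordered: ✓, single-use (val, req, key), ordered derivation ok
linear: ✓, single use per variable (val, req, key)
affine: ✓, no duplicate uses among val, req, key
relevant: ✓, none of val, req, key goes unused
unrestricted: ✓, simply typable at B; W, C, E all held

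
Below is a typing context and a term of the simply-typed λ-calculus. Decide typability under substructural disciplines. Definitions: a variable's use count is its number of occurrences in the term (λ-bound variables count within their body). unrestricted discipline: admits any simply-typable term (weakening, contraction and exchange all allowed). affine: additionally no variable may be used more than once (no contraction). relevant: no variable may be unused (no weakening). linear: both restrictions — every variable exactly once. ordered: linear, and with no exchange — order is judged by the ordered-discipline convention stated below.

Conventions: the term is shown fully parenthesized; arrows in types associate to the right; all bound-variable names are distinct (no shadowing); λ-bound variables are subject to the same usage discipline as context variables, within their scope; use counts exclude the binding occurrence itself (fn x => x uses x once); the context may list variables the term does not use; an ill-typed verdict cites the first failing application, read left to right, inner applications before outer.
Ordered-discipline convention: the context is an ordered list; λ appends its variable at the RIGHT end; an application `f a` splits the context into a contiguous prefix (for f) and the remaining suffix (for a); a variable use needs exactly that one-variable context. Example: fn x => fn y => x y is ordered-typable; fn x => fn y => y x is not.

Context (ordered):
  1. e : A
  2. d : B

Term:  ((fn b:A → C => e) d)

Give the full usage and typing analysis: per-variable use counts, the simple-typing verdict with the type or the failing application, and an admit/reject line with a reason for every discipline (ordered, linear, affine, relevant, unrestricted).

use counts: e: 1×; d: 1×; b (bound): 0×
uses in reading order: e, d
typing: ill-typed: an argument B mismatches the expected A → C
ordered: ✗ — fails simple typing
linear: ✗ — a type mismatch blocks all five
affine: ✗ — the type mismatch rejects it
relevant: ✗ — not simply typable
unrestricted: ✗ — fails simple typing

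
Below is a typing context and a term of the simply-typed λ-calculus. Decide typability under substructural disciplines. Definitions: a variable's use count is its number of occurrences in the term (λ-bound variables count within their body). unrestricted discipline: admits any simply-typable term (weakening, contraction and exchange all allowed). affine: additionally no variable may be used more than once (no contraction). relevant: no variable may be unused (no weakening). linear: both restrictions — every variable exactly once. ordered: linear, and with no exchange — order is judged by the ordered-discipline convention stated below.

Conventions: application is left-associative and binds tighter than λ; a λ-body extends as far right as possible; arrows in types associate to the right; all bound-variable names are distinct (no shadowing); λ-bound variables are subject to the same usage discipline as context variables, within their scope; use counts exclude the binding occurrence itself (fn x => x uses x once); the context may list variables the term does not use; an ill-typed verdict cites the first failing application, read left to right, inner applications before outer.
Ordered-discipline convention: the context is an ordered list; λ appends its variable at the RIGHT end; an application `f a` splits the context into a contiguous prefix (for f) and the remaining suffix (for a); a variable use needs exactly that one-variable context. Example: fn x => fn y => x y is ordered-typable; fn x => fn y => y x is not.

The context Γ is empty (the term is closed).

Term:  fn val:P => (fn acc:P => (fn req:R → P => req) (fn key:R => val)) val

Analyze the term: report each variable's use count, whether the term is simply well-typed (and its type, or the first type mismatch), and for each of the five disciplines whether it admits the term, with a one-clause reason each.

variable uses: val (bound) ×2; acc (bound) ×0; req (bound) ×1; key (bound) ×0
use order (left to right): req, val, val
typing: well-typed — term : P → R → P
ordered: ✗ — uses contraction: val ×2; acc, key left unused
linear: ✗ — uses contraction: val ×2; acc, key left unused
affine: ✗ — uses contraction: val ×2
relevant: ✗ — acc, key left unused
unrestricted: ✓ — typability at P → R → P is all that's needed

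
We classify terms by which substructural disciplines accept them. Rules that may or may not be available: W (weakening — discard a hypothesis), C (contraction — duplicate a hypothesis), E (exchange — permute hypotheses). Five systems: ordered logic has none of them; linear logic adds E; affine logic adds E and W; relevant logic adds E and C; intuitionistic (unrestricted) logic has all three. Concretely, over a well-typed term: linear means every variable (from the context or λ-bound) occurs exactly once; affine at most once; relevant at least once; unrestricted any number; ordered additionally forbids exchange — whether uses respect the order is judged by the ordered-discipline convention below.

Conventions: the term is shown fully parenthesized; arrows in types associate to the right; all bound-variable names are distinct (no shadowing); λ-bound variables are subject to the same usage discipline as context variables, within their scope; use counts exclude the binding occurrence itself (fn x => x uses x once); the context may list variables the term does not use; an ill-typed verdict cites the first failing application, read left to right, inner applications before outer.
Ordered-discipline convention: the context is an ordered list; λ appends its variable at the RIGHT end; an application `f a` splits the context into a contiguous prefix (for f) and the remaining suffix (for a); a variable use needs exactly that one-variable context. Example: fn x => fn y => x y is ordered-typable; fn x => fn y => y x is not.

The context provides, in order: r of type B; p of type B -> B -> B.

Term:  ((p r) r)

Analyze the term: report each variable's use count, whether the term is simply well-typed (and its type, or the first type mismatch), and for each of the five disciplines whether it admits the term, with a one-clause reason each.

variable uses: r ×2; p ×1
left-to-right use order: p, r, r
typing: the term checks, with type B
ordered: ✗ — uses contraction: r ×2
linear: ✗ — uses contraction: r ×2
affine: ✗ — uses contraction: r ×2
relevant: ✓ — at least one use each (r, p)
unrestricted: ✓ — well-typed at B; no restrictions here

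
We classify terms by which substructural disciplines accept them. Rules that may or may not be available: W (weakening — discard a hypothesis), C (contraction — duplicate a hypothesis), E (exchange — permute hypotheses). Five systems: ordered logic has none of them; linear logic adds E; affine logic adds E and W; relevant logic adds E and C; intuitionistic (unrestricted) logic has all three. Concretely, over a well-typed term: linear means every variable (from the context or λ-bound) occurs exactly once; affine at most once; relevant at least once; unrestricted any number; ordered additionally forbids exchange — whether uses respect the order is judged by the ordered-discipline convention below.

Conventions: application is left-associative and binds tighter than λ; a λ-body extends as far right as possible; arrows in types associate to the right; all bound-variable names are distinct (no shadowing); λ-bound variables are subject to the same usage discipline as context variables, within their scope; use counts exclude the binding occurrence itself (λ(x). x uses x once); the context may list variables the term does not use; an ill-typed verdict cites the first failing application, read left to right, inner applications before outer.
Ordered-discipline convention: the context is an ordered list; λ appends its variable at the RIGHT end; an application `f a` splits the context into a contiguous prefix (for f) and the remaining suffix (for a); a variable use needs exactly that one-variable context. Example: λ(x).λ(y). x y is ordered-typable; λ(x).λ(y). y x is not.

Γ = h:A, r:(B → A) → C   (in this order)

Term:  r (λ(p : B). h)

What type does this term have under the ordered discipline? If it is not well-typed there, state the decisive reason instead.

not well-typed under ordered — unused: p — weakening required
use counts: h: 1×, r: 1×, p (bound): 0×
order of uses: r, h
typing: well-typed at C
per-discipline verdicts: ordered ✗, linear ✗, affine ✓, relevant ✗, unrestricted ✓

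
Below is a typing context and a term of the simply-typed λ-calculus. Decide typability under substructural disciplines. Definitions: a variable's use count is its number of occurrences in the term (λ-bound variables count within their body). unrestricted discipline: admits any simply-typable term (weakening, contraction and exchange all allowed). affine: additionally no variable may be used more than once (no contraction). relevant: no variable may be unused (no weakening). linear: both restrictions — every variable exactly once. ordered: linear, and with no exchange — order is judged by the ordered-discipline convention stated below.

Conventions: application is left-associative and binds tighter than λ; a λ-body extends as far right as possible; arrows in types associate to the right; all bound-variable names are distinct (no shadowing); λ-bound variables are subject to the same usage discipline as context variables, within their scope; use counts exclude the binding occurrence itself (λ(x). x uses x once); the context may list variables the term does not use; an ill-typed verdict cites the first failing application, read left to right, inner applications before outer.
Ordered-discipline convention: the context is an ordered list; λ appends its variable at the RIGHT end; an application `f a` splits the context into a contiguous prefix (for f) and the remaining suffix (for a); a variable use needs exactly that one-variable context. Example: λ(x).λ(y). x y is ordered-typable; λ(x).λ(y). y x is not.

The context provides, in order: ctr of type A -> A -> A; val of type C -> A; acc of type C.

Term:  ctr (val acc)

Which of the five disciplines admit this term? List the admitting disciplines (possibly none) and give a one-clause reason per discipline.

admitted by: ordered, linear, affine, relevant, unrestricted
counts: ctr: 1×; val: 1×; acc: 1×
use order (left to right): ctr, val, acc
typing: ✓ — A -> A
ordered ✓ (ctr, val, acc: once each, no exchange needed)
linear ✓ (each of ctr, val, acc used exactly once)
affine ✓ (at most one use each (ctr, val, acc))
relevant ✓ (at least one use each (ctr, val, acc))
unrestricted ✓ (type-checks (A -> A) and nothing is barred)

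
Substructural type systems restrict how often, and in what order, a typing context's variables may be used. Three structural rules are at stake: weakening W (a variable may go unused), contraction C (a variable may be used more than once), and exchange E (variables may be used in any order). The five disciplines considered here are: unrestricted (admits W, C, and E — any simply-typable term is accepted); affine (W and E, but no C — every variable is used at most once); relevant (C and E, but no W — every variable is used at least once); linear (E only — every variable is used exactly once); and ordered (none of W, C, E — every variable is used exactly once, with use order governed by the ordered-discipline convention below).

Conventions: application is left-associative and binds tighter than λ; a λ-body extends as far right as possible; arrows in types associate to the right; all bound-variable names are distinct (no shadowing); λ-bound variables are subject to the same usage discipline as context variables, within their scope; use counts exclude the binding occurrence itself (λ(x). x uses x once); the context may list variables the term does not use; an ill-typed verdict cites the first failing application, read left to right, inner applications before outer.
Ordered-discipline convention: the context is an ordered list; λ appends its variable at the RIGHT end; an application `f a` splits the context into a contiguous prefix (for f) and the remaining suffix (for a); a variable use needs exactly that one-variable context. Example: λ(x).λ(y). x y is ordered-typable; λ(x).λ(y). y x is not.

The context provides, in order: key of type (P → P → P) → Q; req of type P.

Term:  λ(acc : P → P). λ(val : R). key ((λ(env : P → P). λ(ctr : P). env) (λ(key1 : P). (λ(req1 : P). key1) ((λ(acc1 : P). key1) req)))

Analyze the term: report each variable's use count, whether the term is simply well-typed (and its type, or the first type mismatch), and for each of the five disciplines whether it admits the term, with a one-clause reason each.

variable uses: key: 1×; req: 1×; acc (bound): 0×; val (bound): 0×; env (bound): 1×; ctr (bound): 0×; key1 (bound): 2×; req1 (bound): 0×; acc1 (bound): 0×
uses in reading order: key, env, key1, key1, req
typing: the term checks, with type (P → P) → R → Q
ordered ✗ (uses contraction: key1 ×2; unused: acc, val, ctr, req1, acc1 — weakening required)
linear ✗ (uses contraction: key1 ×2; unused: acc, val, ctr, req1, acc1 — weakening required)
affine ✗ (uses contraction: key1 ×2)
relevant ✗ (unused: acc, val, ctr, req1, acc1 — weakening required)
unrestricted ✓ (type-checks ((P → P) → R → Q) and nothing is barred)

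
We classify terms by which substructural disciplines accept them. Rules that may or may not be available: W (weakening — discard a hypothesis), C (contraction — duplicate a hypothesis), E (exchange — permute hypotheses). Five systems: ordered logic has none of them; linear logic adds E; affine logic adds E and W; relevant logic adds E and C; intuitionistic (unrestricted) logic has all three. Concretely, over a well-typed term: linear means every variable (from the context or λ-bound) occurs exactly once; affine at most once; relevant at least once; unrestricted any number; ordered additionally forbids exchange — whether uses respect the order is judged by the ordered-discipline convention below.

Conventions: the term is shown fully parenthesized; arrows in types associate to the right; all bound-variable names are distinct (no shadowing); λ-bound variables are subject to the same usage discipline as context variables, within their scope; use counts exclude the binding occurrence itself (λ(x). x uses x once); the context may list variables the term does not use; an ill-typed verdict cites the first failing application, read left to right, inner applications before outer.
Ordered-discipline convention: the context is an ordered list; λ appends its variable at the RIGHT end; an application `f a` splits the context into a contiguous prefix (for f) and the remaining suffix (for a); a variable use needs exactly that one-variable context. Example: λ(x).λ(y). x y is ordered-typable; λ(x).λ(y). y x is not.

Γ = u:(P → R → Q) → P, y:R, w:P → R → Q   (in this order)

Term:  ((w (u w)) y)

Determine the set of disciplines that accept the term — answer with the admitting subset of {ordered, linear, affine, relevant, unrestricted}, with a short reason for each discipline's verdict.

admitted in: relevant, unrestricted
variable uses: u ×1; y ×1; w ×2
order of uses: w, u, w, y
typing: ✓ — Q
ordered: ✗, w ×2 used more than once (contraction)
linear: ✗, w ×2 used more than once (contraction)
affine: ✗, w ×2 used more than once (contraction)
relevant: ✓, at least one use each (u, y, w)
unrestricted: ✓, typability at Q is all that's needed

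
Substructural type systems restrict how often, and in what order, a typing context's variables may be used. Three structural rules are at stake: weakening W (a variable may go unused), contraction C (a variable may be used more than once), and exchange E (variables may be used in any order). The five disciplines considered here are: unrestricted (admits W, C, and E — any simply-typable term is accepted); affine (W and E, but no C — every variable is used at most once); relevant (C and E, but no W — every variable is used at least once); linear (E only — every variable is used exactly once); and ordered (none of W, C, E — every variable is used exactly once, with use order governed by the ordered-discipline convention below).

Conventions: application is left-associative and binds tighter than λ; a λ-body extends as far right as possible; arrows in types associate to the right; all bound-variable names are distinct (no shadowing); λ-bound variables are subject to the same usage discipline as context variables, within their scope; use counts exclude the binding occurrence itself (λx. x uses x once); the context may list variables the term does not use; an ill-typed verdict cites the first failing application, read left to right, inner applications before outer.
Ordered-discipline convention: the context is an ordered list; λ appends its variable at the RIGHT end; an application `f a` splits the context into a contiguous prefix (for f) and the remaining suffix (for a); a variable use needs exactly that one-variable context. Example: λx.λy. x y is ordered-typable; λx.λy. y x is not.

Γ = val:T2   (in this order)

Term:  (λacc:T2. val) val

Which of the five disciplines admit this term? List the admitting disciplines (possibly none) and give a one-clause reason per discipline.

admitting disciplines: unrestricted
variable uses: val ×2, acc (bound) ×0
order of uses: val, val
typing: well-typed — term : T2
ordered: ✗ — needs contraction — val ×2; needs weakening: acc unused
linear: ✗ — needs contraction — val ×2; needs weakening: acc unused
affine: ✗ — needs contraction — val ×2
relevant: ✗ — needs weakening: acc unused
unrestricted: ✓ — type-checks (T2) and nothing is barred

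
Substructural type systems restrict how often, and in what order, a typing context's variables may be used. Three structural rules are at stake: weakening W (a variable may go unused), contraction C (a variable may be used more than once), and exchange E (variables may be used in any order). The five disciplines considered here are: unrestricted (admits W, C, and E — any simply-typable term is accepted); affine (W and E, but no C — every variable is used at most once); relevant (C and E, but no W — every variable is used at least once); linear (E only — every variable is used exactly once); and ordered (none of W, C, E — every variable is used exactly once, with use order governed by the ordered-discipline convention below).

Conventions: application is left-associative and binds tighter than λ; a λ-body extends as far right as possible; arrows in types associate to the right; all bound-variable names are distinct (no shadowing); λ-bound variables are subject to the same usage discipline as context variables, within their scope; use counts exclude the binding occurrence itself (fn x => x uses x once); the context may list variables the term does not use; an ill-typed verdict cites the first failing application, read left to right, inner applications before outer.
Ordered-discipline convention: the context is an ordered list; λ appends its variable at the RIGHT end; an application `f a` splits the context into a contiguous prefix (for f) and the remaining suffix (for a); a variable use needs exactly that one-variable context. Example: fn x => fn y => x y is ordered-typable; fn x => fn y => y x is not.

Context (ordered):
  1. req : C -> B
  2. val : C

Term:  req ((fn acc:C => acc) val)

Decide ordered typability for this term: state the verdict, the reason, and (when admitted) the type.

yes — req, val, acc: once each, no exchange needed; term : B
use counts: req ×1, val ×1, acc (bound) ×1
order of uses: req, acc, val
typing: well-typed at B
across the five disciplines: ordered ✓, linear ✓, affine ✓, relevant ✓, unrestricted ✓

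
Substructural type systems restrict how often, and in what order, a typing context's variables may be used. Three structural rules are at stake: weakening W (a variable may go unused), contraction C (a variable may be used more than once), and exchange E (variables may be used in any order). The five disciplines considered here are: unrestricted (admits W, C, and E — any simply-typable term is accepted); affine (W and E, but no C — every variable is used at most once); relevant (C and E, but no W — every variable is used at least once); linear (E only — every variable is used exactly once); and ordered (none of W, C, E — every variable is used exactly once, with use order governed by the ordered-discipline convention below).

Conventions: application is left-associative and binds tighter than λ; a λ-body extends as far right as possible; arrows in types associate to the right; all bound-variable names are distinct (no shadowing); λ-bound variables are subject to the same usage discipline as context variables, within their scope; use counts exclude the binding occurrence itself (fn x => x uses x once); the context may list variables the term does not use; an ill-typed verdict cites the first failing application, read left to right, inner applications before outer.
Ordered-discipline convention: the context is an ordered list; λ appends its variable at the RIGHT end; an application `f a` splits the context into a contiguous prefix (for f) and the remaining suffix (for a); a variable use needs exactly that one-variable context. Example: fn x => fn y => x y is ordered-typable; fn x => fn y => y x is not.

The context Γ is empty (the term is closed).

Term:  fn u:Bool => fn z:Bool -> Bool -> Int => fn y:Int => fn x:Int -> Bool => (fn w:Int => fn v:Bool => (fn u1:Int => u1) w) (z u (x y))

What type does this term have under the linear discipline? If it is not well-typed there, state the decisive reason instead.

not well-typed under linear — unused: v — weakening required
counts: u [bound]: 1, z [bound]: 1, y [bound]: 1, x [bound]: 1, w [bound]: 1, v [bound]: 0, u1 [bound]: 1
use order (left to right): u1, w, z, u, x, y
typing: well-typed — term : Bool -> (Bool -> Bool -> Int) -> Int -> (Int -> Bool) -> Bool -> Int
all disciplines: ordered ✗ | linear ✗ | affine ✓ | relevant ✗ | unrestricted ✓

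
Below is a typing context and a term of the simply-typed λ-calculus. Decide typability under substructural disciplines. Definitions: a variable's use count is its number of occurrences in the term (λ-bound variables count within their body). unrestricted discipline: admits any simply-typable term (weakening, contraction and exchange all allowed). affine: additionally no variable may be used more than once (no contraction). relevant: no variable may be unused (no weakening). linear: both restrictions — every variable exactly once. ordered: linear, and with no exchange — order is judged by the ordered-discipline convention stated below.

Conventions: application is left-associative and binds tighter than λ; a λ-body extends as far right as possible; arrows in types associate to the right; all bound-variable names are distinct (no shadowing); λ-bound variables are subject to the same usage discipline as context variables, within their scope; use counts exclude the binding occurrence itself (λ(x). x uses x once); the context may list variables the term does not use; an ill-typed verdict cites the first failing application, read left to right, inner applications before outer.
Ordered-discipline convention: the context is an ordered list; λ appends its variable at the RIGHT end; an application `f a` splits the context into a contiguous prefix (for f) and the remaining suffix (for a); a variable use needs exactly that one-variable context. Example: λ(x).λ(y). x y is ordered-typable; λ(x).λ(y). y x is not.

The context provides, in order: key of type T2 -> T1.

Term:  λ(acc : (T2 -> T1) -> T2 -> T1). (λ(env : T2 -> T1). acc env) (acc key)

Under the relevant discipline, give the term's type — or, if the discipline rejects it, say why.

term : ((T2 -> T1) -> T2 -> T1) -> T2 -> T1
usage: key ×1, acc [bound] ×2, env [bound] ×1
uses in reading order: acc, env, acc, key
typing: well-typed at ((T2 -> T1) -> T2 -> T1) -> T2 -> T1
per-discipline verdicts: ordered ✗, linear ✗, affine ✗, relevant ✓, unrestricted ✓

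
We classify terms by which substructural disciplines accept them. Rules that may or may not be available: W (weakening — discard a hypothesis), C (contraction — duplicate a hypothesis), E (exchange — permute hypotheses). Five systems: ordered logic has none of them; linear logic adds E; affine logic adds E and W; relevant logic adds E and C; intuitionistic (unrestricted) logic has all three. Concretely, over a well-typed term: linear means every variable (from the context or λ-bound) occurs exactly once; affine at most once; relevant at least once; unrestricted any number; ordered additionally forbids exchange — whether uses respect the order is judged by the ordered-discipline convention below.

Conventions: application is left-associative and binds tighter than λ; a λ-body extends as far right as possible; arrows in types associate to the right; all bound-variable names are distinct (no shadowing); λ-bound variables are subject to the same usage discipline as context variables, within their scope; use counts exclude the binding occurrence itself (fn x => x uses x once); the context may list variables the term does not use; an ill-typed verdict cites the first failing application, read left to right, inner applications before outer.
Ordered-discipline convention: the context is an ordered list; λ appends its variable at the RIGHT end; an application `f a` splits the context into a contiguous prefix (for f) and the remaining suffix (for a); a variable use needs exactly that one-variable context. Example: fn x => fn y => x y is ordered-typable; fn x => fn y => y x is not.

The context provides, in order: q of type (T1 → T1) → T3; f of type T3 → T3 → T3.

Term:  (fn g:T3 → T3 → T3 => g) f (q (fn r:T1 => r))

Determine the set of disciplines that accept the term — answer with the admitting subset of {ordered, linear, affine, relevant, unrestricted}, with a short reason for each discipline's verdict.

admitted in: linear, affine, relevant, unrestricted
usage: q: 1×, f: 1×, g (bound): 1×, r (bound): 1×
uses in reading order: g, f, q, r
typing: well-typed — term : T3 → T3
ordered: ✗ — no ordered split (uses run g, f, q, r)
linear: ✓ — exactly-once usage across q, f, g, r
affine: ✓ — none of q, f, g, r used more than once
relevant: ✓ — at least one use each (q, f, g, r)
unrestricted: ✓ — type-checks (T3 → T3) and nothing is barred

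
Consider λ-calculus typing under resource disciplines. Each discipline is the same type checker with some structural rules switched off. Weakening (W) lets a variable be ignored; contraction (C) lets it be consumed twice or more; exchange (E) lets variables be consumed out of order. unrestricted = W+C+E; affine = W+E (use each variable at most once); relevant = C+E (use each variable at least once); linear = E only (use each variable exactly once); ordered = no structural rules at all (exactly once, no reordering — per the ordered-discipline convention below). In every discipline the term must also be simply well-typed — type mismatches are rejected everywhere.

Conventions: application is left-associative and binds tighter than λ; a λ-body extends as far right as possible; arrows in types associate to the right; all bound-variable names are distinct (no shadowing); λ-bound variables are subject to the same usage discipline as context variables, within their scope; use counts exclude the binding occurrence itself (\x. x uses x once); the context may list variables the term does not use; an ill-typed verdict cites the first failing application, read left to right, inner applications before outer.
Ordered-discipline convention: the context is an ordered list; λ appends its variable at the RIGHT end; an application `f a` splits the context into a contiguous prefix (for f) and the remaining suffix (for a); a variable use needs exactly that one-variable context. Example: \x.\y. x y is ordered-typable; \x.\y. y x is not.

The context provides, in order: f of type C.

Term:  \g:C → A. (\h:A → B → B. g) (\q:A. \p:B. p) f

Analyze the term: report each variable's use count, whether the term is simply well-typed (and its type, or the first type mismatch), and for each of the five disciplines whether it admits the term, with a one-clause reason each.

variable uses: f ×1; g (bound) ×1; h (bound) ×0; q (bound) ×0; p (bound) ×1
order of uses: g, p, f
typing: ✓ — (C → A) → A
ordered: ✗, unused: h, q — weakening required
linear: ✗, unused: h, q — weakening required
affine: ✓, none of f, g, h, q, p used more than once
relevant: ✗, unused: h, q — weakening required
unrestricted: ✓, well-typed at (C → A) → A; no restrictions here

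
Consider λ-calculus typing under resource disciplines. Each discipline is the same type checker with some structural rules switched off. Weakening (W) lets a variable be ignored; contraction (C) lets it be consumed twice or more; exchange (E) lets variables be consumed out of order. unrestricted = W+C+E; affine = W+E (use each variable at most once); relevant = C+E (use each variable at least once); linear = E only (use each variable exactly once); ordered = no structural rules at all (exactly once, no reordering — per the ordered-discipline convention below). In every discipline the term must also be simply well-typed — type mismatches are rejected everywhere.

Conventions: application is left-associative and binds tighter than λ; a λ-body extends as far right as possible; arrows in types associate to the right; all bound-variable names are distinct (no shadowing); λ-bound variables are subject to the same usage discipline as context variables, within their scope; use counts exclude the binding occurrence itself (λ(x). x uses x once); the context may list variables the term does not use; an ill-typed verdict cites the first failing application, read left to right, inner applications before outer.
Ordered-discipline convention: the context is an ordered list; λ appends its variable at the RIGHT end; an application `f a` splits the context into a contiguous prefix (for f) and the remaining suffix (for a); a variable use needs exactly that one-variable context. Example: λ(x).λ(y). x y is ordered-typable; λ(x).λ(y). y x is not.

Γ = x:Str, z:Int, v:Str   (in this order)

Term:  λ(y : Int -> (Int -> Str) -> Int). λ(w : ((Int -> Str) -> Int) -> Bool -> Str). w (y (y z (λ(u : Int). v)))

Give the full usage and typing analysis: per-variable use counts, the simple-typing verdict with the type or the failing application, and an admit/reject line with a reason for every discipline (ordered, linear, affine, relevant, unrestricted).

usage: x ×0; z ×1; v ×1; y (λ-bound) ×2; w (λ-bound) ×1; u (λ-bound) ×0
order of uses: w, y, y, z, v
typing: the term checks, with type (Int -> (Int -> Str) -> Int) -> (((Int -> Str) -> Int) -> Bool -> Str) -> Bool -> Str
ordered: ✗ — y ×2 used more than once (contraction); x, u never used (weakening)
linear: ✗ — y ×2 used more than once (contraction); x, u never used (weakening)
affine: ✗ — y ×2 used more than once (contraction)
relevant: ✗ — x, u never used (weakening)
unrestricted: ✓ — typability at (Int -> (Int -> Str) -> Int) -> (((Int -> Str) -> Int) -> Bool -> Str) -> Bool -> Str is all that's needed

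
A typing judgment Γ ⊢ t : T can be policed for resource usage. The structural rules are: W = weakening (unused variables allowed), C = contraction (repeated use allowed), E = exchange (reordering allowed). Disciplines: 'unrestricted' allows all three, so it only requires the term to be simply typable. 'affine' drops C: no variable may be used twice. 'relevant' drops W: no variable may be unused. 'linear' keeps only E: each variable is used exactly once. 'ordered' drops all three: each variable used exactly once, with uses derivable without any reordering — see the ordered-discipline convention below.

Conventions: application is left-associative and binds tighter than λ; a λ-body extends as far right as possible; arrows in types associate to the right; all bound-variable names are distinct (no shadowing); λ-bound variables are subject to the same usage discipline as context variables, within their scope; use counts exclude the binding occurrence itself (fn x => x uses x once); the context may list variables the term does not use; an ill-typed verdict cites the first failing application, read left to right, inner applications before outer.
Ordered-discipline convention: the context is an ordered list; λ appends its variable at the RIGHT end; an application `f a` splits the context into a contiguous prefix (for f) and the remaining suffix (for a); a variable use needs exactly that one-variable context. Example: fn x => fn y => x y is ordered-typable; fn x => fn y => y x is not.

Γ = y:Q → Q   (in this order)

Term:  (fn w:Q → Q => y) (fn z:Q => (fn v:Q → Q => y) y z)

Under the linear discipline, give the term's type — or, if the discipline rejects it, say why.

not well-typed under linear — uses contraction: y ×3; w, v left unused
variable uses: y=3; w (λ-bound)=0; z (λ-bound)=1; v (λ-bound)=0
uses in reading order: y, y, y, z
typing: ✓ — Q → Q
per-discipline verdicts: ordered ✗ | linear ✗ | affine ✗ | relevant ✗ | unrestricted ✓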